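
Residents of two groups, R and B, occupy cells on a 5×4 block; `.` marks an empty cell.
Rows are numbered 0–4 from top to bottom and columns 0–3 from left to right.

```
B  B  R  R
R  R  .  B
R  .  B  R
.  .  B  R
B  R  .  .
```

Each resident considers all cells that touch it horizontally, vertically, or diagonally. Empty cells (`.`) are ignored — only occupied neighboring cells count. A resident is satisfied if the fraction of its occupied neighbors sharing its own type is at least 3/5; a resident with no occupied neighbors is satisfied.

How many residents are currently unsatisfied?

13

Row 0: (0,0)B 1/3 unhappy · (0,1)B 1/4 unhappy · (0,2)R 2/4 unhappy · (0,3)R 1/2 unhappy
Row 1: (1,0)R 2/4 unhappy · (1,1)R 3/6 unhappy · (1,3)B 1/4 unhappy
Row 2: (2,0)R 2/2 ok · (2,2)B 2/5 unhappy · (2,3)R 1/4 unhappy
Row 3: (3,2)B 1/4 unhappy · (3,3)R 1/3 unhappy
Row 4: (4,0)B 0/1 unhappy · (4,1)R 0/2 unhappy
Unsatisfied: (0,0), (0,1), (0,2), (0,3), (1,0), (1,1), (1,3), (2,2), (2,3), (3,2), (3,3), (4,0), (4,1) — 13 in total.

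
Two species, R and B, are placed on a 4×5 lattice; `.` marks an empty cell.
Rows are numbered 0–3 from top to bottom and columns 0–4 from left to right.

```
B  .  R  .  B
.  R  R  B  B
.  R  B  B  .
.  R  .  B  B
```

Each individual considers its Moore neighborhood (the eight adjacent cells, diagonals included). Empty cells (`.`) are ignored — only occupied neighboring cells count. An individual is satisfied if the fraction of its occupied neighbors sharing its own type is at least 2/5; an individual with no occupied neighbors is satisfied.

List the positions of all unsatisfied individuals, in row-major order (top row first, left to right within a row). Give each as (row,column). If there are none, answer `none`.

(0,0)B 0/1 unhappy
(0,2)R 2/3 ok
(0,4)B 2/2 ok
(1,1)R 3/5 ok
(1,2)R 3/6 ok
(1,3)B 4/6 ok
(1,4)B 3/3 ok
(2,1)R 3/4 ok
(2,2)B 3/7 ok
(2,3)B 5/6 ok
(3,1)R 1/2 ok
(3,3)B 3/3 ok
(3,4)B 2/2 ok

(0,0)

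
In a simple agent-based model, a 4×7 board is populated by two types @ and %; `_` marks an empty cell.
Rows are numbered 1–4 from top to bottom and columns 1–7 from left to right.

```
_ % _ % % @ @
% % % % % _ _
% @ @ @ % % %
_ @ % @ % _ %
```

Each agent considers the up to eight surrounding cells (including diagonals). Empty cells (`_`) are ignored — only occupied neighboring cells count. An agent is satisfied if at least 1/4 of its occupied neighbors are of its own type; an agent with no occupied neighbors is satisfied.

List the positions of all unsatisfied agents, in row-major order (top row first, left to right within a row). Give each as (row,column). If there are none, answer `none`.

Row 1: (1,2)% 3/3 ✓ · (1,4)% 4/4 ✓ · (1,5)% 3/4 ✓ · (1,6)@ 1/3 ✓ · (1,7)@ 1/1 ✓
Row 2: (2,1)% 3/4 ✓ · (2,2)% 4/6 ✓ · (2,3)% 4/7 ✓ · (2,4)% 5/7 ✓ · (2,5)% 5/7 ✓
Row 3: (3,1)% 2/4 ✓ · (3,2)@ 2/7 ✓ · (3,3)@ 4/8 ✓ · (3,4)@ 2/8 ✓ · (3,5)% 4/6 ✓ · (3,6)% 5/5 ✓ · (3,7)% 2/2 ✓
Row 4: (4,2)@ 2/4 ✓ · (4,3)% 0/5 ✗ · (4,4)@ 2/5 ✓ · (4,5)% 2/4 ✓ · (4,7)% 2/2 ✓

(4,3)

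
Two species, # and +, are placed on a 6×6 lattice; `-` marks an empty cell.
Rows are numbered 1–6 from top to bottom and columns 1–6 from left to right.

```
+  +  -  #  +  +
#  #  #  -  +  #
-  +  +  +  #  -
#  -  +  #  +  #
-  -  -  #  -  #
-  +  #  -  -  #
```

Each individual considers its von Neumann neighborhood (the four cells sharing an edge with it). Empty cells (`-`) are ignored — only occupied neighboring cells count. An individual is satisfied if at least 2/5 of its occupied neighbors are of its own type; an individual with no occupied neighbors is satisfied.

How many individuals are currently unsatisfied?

Row 1: (1,1)+ 1/2 ok · (1,2)+ 1/2 ok · (1,4)# 0/1 unhappy · (1,5)+ 2/3 ok · (1,6)+ 1/2 ok
Row 2: (2,1)# 1/2 ok · (2,2)# 2/4 ok · (2,3)# 1/2 ok · (2,5)+ 1/3 unhappy · (2,6)# 0/2 unhappy
Row 3: (3,2)+ 1/2 ok · (3,3)+ 3/4 ok · (3,4)+ 1/3 unhappy · (3,5)# 0/3 unhappy
Row 4: (4,1)# 0/0 ok · (4,3)+ 1/2 ok · (4,4)# 1/4 unhappy · (4,5)+ 0/3 unhappy · (4,6)# 1/2 ok
Row 5: (5,4)# 1/1 ok · (5,6)# 2/2 ok
Row 6: (6,2)+ 0/1 unhappy · (6,3)# 0/1 unhappy · (6,6)# 1/1 ok
Unsatisfied: (1,4), (2,5), (2,6), (3,4), (3,5), (4,4), (4,5), (6,2), (6,3) — 9 in total.

9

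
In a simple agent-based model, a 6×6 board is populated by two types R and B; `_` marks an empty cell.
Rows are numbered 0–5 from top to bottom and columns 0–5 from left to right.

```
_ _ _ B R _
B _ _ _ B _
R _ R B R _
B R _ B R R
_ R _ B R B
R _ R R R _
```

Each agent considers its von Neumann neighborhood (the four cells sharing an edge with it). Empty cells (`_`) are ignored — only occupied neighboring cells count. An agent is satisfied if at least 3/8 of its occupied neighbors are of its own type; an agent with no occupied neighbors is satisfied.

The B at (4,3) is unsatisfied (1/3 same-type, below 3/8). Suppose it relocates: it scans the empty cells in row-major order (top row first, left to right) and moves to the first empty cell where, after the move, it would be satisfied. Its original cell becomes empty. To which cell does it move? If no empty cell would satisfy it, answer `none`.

(0,0)

Vacating (4,3). Empty cells in order:
  (0,0): 1/1 same-type → satisfied — stop here.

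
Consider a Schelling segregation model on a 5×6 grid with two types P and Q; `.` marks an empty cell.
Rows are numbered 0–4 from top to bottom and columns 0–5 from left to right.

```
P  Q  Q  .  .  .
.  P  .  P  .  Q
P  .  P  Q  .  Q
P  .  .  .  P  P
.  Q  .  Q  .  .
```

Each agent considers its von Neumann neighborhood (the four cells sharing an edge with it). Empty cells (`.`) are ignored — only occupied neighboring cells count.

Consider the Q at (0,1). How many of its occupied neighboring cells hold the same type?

1

Occupied neighbors of (0,1): (1,1)=P, (0,0)=P, (0,2)=Q.
Same type (Q): 1 of 3.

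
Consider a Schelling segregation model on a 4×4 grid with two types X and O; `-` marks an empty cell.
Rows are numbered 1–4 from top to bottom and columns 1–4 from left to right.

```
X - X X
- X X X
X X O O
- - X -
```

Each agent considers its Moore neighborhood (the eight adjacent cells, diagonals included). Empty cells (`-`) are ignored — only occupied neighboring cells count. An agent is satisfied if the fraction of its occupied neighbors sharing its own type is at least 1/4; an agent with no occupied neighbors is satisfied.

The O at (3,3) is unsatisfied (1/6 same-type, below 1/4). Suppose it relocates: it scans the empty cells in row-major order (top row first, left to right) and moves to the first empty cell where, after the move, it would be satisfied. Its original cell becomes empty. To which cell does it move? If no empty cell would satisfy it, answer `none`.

(4,4)

Vacating (3,3). Empty cells in order:
  (1,2): 0/4 same-type → still unsatisfied.
  (2,1): 0/4 same-type → still unsatisfied.
  (4,1): 0/2 same-type → still unsatisfied.
  (4,2): 0/3 same-type → still unsatisfied.
  (4,4): 1/2 same-type → satisfied — stop here.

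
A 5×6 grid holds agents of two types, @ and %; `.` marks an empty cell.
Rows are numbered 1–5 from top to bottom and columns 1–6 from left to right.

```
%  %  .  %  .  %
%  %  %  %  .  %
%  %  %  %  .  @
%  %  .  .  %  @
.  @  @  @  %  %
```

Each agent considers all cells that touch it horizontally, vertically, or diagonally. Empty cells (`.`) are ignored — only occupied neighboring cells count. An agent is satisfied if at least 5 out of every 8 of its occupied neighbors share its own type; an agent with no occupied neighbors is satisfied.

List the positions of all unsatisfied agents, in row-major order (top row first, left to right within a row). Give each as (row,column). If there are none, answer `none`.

(1,1)% 3/3 satisfied
(1,2)% 4/4 satisfied
(1,4)% 2/2 satisfied
(1,6)% 1/1 satisfied
(2,1)% 5/5 satisfied
(2,2)% 7/7 satisfied
(2,3)% 7/7 satisfied
(2,4)% 4/4 satisfied
(2,6)% 1/2 not
(3,1)% 5/5 satisfied
(3,2)% 7/7 satisfied
(3,3)% 6/6 satisfied
(3,4)% 4/4 satisfied
(3,6)@ 1/3 not
(4,1)% 3/4 satisfied
(4,2)% 4/6 satisfied
(4,5)% 3/6 not
(4,6)@ 1/4 not
(5,2)@ 1/3 not
(5,3)@ 2/3 satisfied
(5,4)@ 1/3 not
(5,5)% 2/4 not
(5,6)% 2/3 satisfied

(2,6), (3,6), (4,5), (4,6), (5,2), (5,4), (5,5)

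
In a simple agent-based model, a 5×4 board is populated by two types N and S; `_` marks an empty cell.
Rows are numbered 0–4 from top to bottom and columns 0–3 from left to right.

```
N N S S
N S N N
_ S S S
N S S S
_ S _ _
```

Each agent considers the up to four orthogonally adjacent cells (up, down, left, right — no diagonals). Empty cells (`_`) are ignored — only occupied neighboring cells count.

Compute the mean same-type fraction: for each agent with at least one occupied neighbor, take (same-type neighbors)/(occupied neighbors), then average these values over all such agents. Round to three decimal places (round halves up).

0.604

Row 0: (0,0)N 2/2 · (0,1)N 1/3 · (0,2)S 1/3 · (0,3)S 1/2
Row 1: (1,0)N 1/2 · (1,1)S 1/4 · (1,2)N 1/4 · (1,3)N 1/3
Row 2: (2,1)S 3/3 · (2,2)S 3/4 · (2,3)S 2/3
Row 3: (3,0)N 0/1 · (3,1)S 3/4 · (3,2)S 3/3 · (3,3)S 2/2
Row 4: (4,1)S 1/1
Sum over 16 agents: 2/2 + 1/3 + 1/3 + 1/2 + 1/2 + 1/4 + 1/4 + 1/3 + 3/3 + 3/4 + 2/3 + 0/1 + 3/4 + 3/3 + 2/2 + 1/1 = 29/3; mean = 29/3 ÷ 16 = 29/48 = 0.604166… → 0.604.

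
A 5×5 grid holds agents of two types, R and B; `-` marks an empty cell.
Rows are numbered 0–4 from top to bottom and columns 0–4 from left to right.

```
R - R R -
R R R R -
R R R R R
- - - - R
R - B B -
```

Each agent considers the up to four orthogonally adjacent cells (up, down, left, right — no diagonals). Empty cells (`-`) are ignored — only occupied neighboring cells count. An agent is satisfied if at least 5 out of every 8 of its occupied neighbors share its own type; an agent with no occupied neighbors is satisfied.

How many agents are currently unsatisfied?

Row 0: (0,0)R 1/1 ✓ · (0,2)R 2/2 ✓ · (0,3)R 2/2 ✓
Row 1: (1,0)R 3/3 ✓ · (1,1)R 3/3 ✓ · (1,2)R 4/4 ✓ · (1,3)R 3/3 ✓
Row 2: (2,0)R 2/2 ✓ · (2,1)R 3/3 ✓ · (2,2)R 3/3 ✓ · (2,3)R 3/3 ✓ · (2,4)R 2/2 ✓
Row 3: (3,4)R 1/1 ✓
Row 4: (4,0)R 0/0 ✓ · (4,2)B 1/1 ✓ · (4,3)B 1/1 ✓
Every one meets the threshold.

0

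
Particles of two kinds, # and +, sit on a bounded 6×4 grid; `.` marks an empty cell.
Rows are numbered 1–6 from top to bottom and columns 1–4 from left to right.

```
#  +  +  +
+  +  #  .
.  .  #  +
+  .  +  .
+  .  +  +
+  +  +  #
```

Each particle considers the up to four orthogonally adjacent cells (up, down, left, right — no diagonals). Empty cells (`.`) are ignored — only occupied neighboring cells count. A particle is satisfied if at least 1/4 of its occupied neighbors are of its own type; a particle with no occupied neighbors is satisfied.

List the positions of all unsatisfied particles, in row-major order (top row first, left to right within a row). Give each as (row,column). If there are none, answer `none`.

(1,1), (3,4), (6,4)

Row 1: (1,1)# 0/2 not · (1,2)+ 2/3 satisfied · (1,3)+ 2/3 satisfied · (1,4)+ 1/1 satisfied
Row 2: (2,1)+ 1/2 satisfied · (2,2)+ 2/3 satisfied · (2,3)# 1/3 satisfied
Row 3: (3,3)# 1/3 satisfied · (3,4)+ 0/1 not
Row 4: (4,1)+ 1/1 satisfied · (4,3)+ 1/2 satisfied
Row 5: (5,1)+ 2/2 satisfied · (5,3)+ 3/3 satisfied · (5,4)+ 1/2 satisfied
Row 6: (6,1)+ 2/2 satisfied · (6,2)+ 2/2 satisfied · (6,3)+ 2/3 satisfied · (6,4)# 0/2 not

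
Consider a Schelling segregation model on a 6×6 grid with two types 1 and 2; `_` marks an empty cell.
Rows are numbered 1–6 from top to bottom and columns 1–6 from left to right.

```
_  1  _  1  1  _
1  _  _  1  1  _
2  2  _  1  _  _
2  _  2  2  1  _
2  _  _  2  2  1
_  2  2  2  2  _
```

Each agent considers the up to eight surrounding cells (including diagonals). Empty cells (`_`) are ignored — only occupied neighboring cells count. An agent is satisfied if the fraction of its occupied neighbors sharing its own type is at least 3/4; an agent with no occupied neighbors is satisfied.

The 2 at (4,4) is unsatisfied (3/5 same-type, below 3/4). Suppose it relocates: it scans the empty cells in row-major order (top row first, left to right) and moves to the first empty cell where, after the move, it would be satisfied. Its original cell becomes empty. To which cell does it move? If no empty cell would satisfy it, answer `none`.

Vacating (4,4). Empty cells in order:
  (1,1): 0/2 same-type → still unsatisfied.
  (1,3): 0/3 same-type → still unsatisfied.
  (1,6): 0/2 same-type → still unsatisfied.
  (2,2): 2/4 same-type → still unsatisfied.
  (2,3): 1/5 same-type → still unsatisfied.
  (2,6): 0/2 same-type → still unsatisfied.
  (3,3): 2/4 same-type → still unsatisfied.
  (3,5): 0/4 same-type → still unsatisfied.
  (3,6): 0/2 same-type → still unsatisfied.
  (4,2): 5/5 same-type → satisfied — stop here.

(4,2)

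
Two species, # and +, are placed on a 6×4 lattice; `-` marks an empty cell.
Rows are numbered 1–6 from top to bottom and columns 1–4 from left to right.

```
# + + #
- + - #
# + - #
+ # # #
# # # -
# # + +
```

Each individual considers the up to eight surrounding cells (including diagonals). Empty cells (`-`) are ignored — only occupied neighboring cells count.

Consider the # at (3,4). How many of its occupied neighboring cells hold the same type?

Occupied neighbors of (3,4): (2,4)=#, (4,3)=#, (4,4)=#.
Same type (#): 3 of 3.

3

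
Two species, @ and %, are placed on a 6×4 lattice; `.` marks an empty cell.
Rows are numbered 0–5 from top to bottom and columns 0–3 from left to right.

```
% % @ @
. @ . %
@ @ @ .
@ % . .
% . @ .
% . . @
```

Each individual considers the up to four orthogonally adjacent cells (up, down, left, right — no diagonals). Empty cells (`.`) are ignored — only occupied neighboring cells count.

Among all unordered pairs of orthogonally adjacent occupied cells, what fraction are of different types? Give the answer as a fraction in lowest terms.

Scan each occupied cell's neighbors to the right and below so each pair is counted once.
From row 0: 3 unlike of 5 pairs (running 3/5).
From row 1: 0 unlike of 1 pairs (running 3/6).
From row 2: 1 unlike of 4 pairs (running 4/10).
From row 3: 2 unlike of 2 pairs (running 6/12).
From row 4: 0 unlike of 1 pairs (running 6/13).
Total adjacent occupied pairs: 13; unlike-type pairs: 6.
6/13 is already in lowest terms.

6/13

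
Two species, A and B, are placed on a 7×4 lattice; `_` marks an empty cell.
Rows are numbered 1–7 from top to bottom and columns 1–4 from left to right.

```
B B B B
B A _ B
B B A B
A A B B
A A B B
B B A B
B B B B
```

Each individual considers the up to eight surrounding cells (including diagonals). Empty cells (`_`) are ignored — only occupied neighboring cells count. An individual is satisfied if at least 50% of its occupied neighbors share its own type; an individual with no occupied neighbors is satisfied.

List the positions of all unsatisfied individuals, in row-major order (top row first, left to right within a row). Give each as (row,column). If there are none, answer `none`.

(2,2), (3,1), (3,2), (3,3), (6,3)

(1,1)B 2/3 ✓
(1,2)B 3/4 ✓
(1,3)B 3/4 ✓
(1,4)B 2/2 ✓
(2,1)B 4/5 ✓
(2,2)A 1/7 ✗
(2,4)B 3/4 ✓
(3,1)B 2/5 ✗
(3,2)B 3/7 ✗
(3,3)A 2/7 ✗
(3,4)B 3/4 ✓
(4,1)A 3/5 ✓
(4,2)A 4/8 ✓
(4,3)B 5/8 ✓
(4,4)B 4/5 ✓
(5,1)A 3/5 ✓
(5,2)A 4/8 ✓
(5,3)B 5/8 ✓
(5,4)B 4/5 ✓
(6,1)B 3/5 ✓
(6,2)B 5/8 ✓
(6,3)A 1/8 ✗
(6,4)B 4/5 ✓
(7,1)B 3/3 ✓
(7,2)B 4/5 ✓
(7,3)B 4/5 ✓
(7,4)B 2/3 ✓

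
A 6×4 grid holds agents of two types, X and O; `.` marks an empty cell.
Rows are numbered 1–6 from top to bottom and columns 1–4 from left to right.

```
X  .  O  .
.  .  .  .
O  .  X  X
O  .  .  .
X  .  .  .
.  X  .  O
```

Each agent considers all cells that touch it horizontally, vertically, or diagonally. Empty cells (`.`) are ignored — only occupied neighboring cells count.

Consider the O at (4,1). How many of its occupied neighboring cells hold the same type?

Occupied neighbors of (4,1): (3,1)=O, (5,1)=X.
Same type (O): 1 of 2.

1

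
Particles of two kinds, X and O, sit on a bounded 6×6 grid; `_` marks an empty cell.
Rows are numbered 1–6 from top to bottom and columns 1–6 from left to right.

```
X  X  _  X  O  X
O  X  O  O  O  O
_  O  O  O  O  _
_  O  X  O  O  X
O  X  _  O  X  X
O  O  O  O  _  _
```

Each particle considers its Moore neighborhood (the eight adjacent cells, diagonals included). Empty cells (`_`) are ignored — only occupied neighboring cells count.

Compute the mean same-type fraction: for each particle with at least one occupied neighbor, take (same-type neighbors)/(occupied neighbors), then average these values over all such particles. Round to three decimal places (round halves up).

(1,1)X 2/3
(1,2)X 2/4
(1,4)X 0/4
(1,5)O 3/5
(1,6)X 0/3
(2,1)O 1/4
(2,2)X 2/6
(2,3)O 4/7
(2,4)O 6/7
(2,5)O 5/7
(2,6)O 3/4
(3,2)O 4/6
(3,3)O 6/8
(3,4)O 7/8
(3,5)O 6/7
(4,2)O 3/5
(4,3)X 1/7
(4,4)O 5/7
(4,5)O 4/7
(4,6)X 2/4
(5,1)O 3/4
(5,2)X 1/6
(5,4)O 4/6
(5,5)X 2/6
(5,6)X 2/3
(6,1)O 2/3
(6,2)O 3/4
(6,3)O 3/4
(6,4)O 2/3
Sum over 29 particles: 2/3 + 2/4 + 0/4 + 3/5 + 0/3 + 1/4 + 2/6 + 4/7 + 6/7 + 5/7 + 3/4 + 4/6 + 6/8 + 7/8 + 6/7 + 3/5 + 1/7 + 5/7 + 4/7 + 2/4 + 3/4 + 1/6 + 4/6 + 2/6 + 2/3 + 2/3 + 3/4 + 3/4 + 2/3 = 13723/840; mean = 13723/840 ÷ 29 = 13723/24360 = 0.563341… → 0.563.

0.563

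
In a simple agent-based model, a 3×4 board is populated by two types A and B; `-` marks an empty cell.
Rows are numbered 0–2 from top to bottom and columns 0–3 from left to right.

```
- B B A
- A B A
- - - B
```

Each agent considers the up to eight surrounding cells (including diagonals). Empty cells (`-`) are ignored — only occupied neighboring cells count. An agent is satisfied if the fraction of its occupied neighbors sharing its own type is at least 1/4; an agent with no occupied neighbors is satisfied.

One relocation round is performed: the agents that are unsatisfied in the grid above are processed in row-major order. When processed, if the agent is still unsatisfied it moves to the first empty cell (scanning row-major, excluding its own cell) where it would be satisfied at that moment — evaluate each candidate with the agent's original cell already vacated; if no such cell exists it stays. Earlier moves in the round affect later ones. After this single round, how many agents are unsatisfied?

0

Initially unsatisfied (in order): (1,1).
  (1,1) → (2,0).
Resulting grid:
- B B A
- - B A
A - - B
All satisfied now.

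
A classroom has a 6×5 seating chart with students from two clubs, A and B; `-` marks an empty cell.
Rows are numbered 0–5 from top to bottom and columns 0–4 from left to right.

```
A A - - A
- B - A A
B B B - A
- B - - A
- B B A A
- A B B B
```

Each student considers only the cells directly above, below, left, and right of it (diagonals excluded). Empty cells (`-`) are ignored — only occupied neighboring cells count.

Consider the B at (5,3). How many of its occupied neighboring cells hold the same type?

Occupied neighbors of (5,3): (4,3)=A, (5,2)=B, (5,4)=B.
Same type (B): 2 of 3.

2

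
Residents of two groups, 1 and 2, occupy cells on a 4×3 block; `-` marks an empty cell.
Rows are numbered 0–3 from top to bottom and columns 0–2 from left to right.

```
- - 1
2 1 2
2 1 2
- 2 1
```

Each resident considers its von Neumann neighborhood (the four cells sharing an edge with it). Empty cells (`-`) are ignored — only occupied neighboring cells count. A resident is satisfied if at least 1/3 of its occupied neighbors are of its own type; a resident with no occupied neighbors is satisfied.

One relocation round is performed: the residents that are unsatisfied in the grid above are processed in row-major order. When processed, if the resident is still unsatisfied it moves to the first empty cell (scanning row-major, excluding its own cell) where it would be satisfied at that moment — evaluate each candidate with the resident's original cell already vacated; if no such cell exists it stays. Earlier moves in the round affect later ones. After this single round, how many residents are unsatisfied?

Initially unsatisfied (in order): (0,2), (2,1), (3,1), (3,2).
  (0,2) → (0,1).
  (2,1) → (0,0).
  (3,1) → (0,2).
  (3,2) → (2,1).
Resulting grid:
1 1 2
2 1 2
2 1 2
- - -
All satisfied now.

0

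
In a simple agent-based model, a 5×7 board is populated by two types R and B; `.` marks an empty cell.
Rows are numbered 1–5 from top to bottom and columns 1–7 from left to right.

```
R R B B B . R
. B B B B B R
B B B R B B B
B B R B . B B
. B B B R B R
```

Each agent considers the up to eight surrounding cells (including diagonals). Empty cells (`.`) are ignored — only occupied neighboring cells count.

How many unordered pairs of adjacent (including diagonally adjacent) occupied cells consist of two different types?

Scan each occupied cell's neighbors to the right and below (and the two forward diagonals) so each pair is counted once.
From row 1: 5 unlike of 18 pairs (running 5/18).
From row 2: 6 unlike of 22 pairs (running 11/40).
From row 3: 5 unlike of 22 pairs (running 16/62).
From row 4: 9 unlike of 18 pairs (running 25/80).
From row 5: 3 unlike of 5 pairs (running 28/85).
Total adjacent occupied pairs: 85; unlike-type pairs: 28.

28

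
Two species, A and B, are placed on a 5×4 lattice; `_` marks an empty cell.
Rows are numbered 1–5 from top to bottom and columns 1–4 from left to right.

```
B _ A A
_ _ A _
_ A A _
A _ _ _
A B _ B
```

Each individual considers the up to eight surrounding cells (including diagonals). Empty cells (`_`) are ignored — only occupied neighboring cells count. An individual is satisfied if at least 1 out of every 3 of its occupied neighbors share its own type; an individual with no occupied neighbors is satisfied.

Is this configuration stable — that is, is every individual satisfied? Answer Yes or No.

No

(1,1)B 0/0 satisfied
(1,3)A 2/2 satisfied
(1,4)A 2/2 satisfied
(2,3)A 4/4 satisfied
(3,2)A 3/3 satisfied
(3,3)A 2/2 satisfied
(4,1)A 2/3 satisfied
(5,1)A 1/2 satisfied
(5,2)B 0/2 not
(5,4)B 0/0 satisfied
For instance (5,2) has only 0/2 same-type neighbors, below 1/3.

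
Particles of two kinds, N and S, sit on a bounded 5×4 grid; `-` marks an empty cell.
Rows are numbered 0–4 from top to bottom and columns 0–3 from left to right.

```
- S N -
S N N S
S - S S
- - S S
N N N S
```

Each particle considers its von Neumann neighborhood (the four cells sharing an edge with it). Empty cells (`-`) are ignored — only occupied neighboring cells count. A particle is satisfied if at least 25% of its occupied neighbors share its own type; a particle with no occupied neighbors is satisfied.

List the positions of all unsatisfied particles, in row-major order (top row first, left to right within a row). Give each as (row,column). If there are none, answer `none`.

Row 0: (0,1)S 0/2 ✗ · (0,2)N 1/2 ✓
Row 1: (1,0)S 1/2 ✓ · (1,1)N 1/3 ✓ · (1,2)N 2/4 ✓ · (1,3)S 1/2 ✓
Row 2: (2,0)S 1/1 ✓ · (2,2)S 2/3 ✓ · (2,3)S 3/3 ✓
Row 3: (3,2)S 2/3 ✓ · (3,3)S 3/3 ✓
Row 4: (4,0)N 1/1 ✓ · (4,1)N 2/2 ✓ · (4,2)N 1/3 ✓ · (4,3)S 1/2 ✓

(0,1)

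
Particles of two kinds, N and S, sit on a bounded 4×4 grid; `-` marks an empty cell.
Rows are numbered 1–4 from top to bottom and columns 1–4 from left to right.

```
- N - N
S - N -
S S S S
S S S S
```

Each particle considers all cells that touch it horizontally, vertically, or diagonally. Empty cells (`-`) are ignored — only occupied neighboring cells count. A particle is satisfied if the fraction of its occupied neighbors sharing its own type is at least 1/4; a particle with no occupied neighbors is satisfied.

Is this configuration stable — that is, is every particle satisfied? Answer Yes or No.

Yes

Row 1: (1,2)N 1/2 ok · (1,4)N 1/1 ok
Row 2: (2,1)S 2/3 ok · (2,3)N 2/5 ok
Row 3: (3,1)S 4/4 ok · (3,2)S 6/7 ok · (3,3)S 5/6 ok · (3,4)S 3/4 ok
Row 4: (4,1)S 3/3 ok · (4,2)S 5/5 ok · (4,3)S 5/5 ok · (4,4)S 3/3 ok
All meet the threshold, so the configuration is stable.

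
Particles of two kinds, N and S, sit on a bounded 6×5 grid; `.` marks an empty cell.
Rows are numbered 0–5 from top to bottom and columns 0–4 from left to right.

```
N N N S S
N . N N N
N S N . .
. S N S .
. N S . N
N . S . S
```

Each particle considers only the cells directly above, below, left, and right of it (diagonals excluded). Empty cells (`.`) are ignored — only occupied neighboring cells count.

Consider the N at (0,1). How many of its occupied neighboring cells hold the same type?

2

Occupied neighbors of (0,1): (0,0)=N, (0,2)=N.
Same type (N): 2 of 2.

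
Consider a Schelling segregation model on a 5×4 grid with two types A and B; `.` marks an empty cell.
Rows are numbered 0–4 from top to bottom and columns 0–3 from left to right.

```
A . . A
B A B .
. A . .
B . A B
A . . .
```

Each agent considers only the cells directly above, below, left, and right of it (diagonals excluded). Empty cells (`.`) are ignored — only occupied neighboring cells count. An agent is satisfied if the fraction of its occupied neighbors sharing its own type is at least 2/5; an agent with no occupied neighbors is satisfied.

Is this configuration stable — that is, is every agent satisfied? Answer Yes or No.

Row 0: (0,0)A 0/1 unhappy · (0,3)A 0/0 ok
Row 1: (1,0)B 0/2 unhappy · (1,1)A 1/3 unhappy · (1,2)B 0/1 unhappy
Row 2: (2,1)A 1/1 ok
Row 3: (3,0)B 0/1 unhappy · (3,2)A 0/1 unhappy · (3,3)B 0/1 unhappy
Row 4: (4,0)A 0/1 unhappy
For instance (0,0) has only 0/1 same-type neighbors, below 2/5.

No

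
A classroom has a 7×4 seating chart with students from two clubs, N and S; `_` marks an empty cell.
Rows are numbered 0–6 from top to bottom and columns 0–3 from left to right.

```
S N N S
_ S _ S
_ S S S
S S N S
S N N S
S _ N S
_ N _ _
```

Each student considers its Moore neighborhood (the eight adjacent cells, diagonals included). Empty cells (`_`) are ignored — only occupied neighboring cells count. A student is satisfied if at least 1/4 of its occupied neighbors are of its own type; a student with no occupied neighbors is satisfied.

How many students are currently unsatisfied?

Row 0: (0,0)S 1/2 ok · (0,1)N 1/3 ok · (0,2)N 1/4 ok · (0,3)S 1/2 ok
Row 1: (1,1)S 3/5 ok · (1,3)S 3/4 ok
Row 2: (2,1)S 4/5 ok · (2,2)S 6/7 ok · (2,3)S 3/4 ok
Row 3: (3,0)S 3/4 ok · (3,1)S 4/7 ok · (3,2)N 2/8 ok · (3,3)S 3/5 ok
Row 4: (4,0)S 3/4 ok · (4,1)N 3/7 ok · (4,2)N 3/7 ok · (4,3)S 2/5 ok
Row 5: (5,0)S 1/3 ok · (5,2)N 3/5 ok · (5,3)S 1/3 ok
Row 6: (6,1)N 1/2 ok
Every one meets the threshold.

0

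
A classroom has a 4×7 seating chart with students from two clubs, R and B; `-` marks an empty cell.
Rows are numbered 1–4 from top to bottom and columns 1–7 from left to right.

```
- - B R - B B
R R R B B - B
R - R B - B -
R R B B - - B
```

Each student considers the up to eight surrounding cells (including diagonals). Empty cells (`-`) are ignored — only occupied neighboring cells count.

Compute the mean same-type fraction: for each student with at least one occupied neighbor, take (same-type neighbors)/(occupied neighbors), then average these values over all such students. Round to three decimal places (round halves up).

(1,3)B 1/4
(1,4)R 1/4
(1,6)B 3/3
(1,7)B 2/2
(2,1)R 2/2
(2,2)R 4/5
(2,3)R 3/6
(2,4)B 3/6
(2,5)B 4/5
(2,7)B 3/3
(3,1)R 4/4
(3,3)R 3/7
(3,4)B 4/6
(3,6)B 3/3
(4,1)R 2/2
(4,2)R 3/4
(4,3)B 2/4
(4,4)B 2/3
(4,7)B 1/1
Sum over 19 students: 1/4 + 1/4 + 3/3 + 2/2 + 2/2 + 4/5 + 3/6 + 3/6 + 4/5 + 3/3 + 4/4 + 3/7 + 4/6 + 3/3 + 2/2 + 3/4 + 2/4 + 2/3 + 1/1 = 5927/420; mean = 5927/420 ÷ 19 = 5927/7980 = 0.742731… → 0.743.

0.743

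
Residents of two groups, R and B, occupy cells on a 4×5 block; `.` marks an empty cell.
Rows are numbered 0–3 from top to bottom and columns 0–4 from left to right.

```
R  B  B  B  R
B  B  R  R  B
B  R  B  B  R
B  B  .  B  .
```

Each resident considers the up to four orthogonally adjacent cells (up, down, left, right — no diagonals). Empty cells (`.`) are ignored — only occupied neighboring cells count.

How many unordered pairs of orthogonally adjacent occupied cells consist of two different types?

Scan each occupied cell's neighbors to the right and below so each pair is counted once.
From row 0: 6 unlike of 9 pairs (running 6/9).
From row 1: 6 unlike of 9 pairs (running 12/18).
From row 2: 4 unlike of 7 pairs (running 16/25).
From row 3: 0 unlike of 1 pairs (running 16/26).
Total adjacent occupied pairs: 26; unlike-type pairs: 16.

16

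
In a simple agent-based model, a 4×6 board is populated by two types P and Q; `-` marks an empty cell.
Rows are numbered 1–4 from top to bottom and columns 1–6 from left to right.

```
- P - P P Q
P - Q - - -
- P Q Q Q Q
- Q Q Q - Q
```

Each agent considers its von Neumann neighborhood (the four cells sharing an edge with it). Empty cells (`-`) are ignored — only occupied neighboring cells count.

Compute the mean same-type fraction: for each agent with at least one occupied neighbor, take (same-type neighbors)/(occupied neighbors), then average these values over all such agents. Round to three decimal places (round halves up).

(1,2)P — no occupied neighbors
(1,4)P 1/1
(1,5)P 1/2
(1,6)Q 0/1
(2,1)P — no occupied neighbors
(2,3)Q 1/1
(3,2)P 0/2
(3,3)Q 3/4
(3,4)Q 3/3
(3,5)Q 2/2
(3,6)Q 2/2
(4,2)Q 1/2
(4,3)Q 3/3
(4,4)Q 2/2
(4,6)Q 1/1
Sum over 13 agents: 1/1 + 1/2 + 0/1 + 1/1 + 0/2 + 3/4 + 3/3 + 2/2 + 2/2 + 1/2 + 3/3 + 2/2 + 1/1 = 39/4; mean = 39/4 ÷ 13 = 3/4 = 0.75 → 0.750.

0.750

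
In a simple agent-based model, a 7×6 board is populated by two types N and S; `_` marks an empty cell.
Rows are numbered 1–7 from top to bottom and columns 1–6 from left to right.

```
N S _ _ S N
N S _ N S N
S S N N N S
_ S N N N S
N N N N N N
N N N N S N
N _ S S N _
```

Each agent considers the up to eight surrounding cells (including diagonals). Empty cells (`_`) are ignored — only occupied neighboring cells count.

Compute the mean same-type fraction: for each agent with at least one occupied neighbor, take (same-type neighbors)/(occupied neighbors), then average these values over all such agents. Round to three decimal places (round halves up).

0.580

Row 1: (1,1)N 1/3 · (1,2)S 1/3 · (1,5)S 1/4 · (1,6)N 1/3
Row 2: (2,1)N 1/5 · (2,2)S 3/6 · (2,4)N 3/5 · (2,5)S 2/7 · (2,6)N 2/5
Row 3: (3,1)S 3/4 · (3,2)S 3/6 · (3,3)N 4/7 · (3,4)N 6/7 · (3,5)N 5/8 · (3,6)S 2/5
Row 4: (4,2)S 2/7 · (4,3)N 6/8 · (4,4)N 8/8 · (4,5)N 6/8 · (4,6)S 1/5
Row 5: (5,1)N 3/4 · (5,2)N 6/7 · (5,3)N 7/8 · (5,4)N 7/8 · (5,5)N 6/8 · (5,6)N 3/5
Row 6: (6,1)N 4/4 · (6,2)N 6/7 · (6,3)N 5/7 · (6,4)N 5/8 · (6,5)S 1/7 · (6,6)N 3/4
Row 7: (7,1)N 2/2 · (7,3)S 1/4 · (7,4)S 2/5 · (7,5)N 2/4
Sum over 36 agents: 1/3 + 1/3 + 1/4 + 1/3 + 1/5 + 3/6 + 3/5 + 2/7 + 2/5 + 3/4 + 3/6 + 4/7 + 6/7 + 5/8 + 2/5 + 2/7 + 6/8 + 8/8 + 6/8 + 1/5 + 3/4 + 6/7 + 7/8 + 7/8 + 6/8 + 3/5 + 4/4 + 6/7 + 5/7 + 5/8 + 1/7 + 3/4 + 2/2 + 1/4 + 2/5 + 2/4 = 1461/70; mean = 1461/70 ÷ 36 = 487/840 = 0.579761… → 0.580.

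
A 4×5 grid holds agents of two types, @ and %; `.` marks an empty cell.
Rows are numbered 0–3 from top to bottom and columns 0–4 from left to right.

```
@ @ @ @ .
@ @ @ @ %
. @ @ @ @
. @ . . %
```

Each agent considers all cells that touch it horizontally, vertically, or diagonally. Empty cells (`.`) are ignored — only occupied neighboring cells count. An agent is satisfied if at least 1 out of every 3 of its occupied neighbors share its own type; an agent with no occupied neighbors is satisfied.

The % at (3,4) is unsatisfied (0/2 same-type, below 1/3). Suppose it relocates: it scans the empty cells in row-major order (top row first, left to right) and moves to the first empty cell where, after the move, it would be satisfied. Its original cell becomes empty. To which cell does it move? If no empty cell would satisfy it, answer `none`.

(0,4)

Vacating (3,4). Empty cells in order:
  (0,4): 1/3 same-type → satisfied — stop here.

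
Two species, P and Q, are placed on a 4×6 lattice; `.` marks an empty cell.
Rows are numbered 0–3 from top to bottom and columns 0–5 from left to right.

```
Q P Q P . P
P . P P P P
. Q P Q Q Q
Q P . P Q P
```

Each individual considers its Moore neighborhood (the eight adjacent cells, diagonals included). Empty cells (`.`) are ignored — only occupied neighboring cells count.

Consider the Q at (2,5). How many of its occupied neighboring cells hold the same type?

2

Occupied neighbors of (2,5): (1,4)=P, (1,5)=P, (2,4)=Q, (3,4)=Q, (3,5)=P.
Same type (Q): 2 of 5.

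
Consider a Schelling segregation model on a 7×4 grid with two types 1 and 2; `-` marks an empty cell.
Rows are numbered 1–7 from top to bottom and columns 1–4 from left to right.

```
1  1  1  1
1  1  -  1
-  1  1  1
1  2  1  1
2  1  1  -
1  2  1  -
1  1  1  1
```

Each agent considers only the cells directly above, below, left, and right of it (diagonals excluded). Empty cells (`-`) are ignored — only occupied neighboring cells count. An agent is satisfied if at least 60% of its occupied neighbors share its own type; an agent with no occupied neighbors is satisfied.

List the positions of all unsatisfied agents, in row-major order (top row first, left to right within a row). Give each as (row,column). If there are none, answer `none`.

(4,1), (4,2), (5,1), (5,2), (6,1), (6,2)

(1,1)1 2/2 ✓
(1,2)1 3/3 ✓
(1,3)1 2/2 ✓
(1,4)1 2/2 ✓
(2,1)1 2/2 ✓
(2,2)1 3/3 ✓
(2,4)1 2/2 ✓
(3,2)1 2/3 ✓
(3,3)1 3/3 ✓
(3,4)1 3/3 ✓
(4,1)1 0/2 ✗
(4,2)2 0/4 ✗
(4,3)1 3/4 ✓
(4,4)1 2/2 ✓
(5,1)2 0/3 ✗
(5,2)1 1/4 ✗
(5,3)1 3/3 ✓
(6,1)1 1/3 ✗
(6,2)2 0/4 ✗
(6,3)1 2/3 ✓
(7,1)1 2/2 ✓
(7,2)1 2/3 ✓
(7,3)1 3/3 ✓
(7,4)1 1/1 ✓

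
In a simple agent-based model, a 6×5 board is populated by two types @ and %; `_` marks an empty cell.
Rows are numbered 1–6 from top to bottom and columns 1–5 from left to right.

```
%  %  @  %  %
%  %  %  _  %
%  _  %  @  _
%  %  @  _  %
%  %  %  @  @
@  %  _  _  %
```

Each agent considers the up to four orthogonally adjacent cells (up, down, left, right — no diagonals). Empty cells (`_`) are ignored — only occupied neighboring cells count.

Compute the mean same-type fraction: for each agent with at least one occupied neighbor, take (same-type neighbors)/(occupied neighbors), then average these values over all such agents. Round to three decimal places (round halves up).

(1,1)% 2/2
(1,2)% 2/3
(1,3)@ 0/3
(1,4)% 1/2
(1,5)% 2/2
(2,1)% 3/3
(2,2)% 3/3
(2,3)% 2/3
(2,5)% 1/1
(3,1)% 2/2
(3,3)% 1/3
(3,4)@ 0/1
(4,1)% 3/3
(4,2)% 2/3
(4,3)@ 0/3
(4,5)% 0/1
(5,1)% 2/3
(5,2)% 4/4
(5,3)% 1/3
(5,4)@ 1/2
(5,5)@ 1/3
(6,1)@ 0/2
(6,2)% 1/2
(6,5)% 0/1
Sum over 24 agents: 2/2 + 2/3 + 0/3 + 1/2 + 2/2 + 3/3 + 3/3 + 2/3 + 1/1 + 2/2 + 1/3 + 0/1 + 3/3 + 2/3 + 0/3 + 0/1 + 2/3 + 4/4 + 1/3 + 1/2 + 1/3 + 0/2 + 1/2 + 0/1 = 79/6; mean = 79/6 ÷ 24 = 79/144 = 0.548611… → 0.549.

0.549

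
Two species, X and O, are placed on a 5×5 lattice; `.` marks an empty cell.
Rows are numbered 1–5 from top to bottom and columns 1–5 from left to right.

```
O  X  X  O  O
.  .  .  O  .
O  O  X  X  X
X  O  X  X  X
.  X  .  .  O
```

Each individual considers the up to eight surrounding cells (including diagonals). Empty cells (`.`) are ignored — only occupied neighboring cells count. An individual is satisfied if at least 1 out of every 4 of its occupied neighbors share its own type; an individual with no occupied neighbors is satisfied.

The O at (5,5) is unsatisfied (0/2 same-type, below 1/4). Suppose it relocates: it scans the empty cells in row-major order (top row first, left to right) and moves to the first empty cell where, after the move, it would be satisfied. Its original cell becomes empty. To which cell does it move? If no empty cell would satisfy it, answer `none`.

(2,1)

Vacating (5,5). Empty cells in order:
  (2,1): 3/4 same-type → satisfied — stop here.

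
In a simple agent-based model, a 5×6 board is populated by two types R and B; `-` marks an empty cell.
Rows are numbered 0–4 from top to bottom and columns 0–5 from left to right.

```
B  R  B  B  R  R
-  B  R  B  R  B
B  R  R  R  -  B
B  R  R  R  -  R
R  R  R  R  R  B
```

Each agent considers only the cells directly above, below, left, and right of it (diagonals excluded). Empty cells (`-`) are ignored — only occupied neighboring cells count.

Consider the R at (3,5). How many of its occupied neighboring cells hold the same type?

0

Occupied neighbors of (3,5): (2,5)=B, (4,5)=B.
Same type (R): 0 of 2.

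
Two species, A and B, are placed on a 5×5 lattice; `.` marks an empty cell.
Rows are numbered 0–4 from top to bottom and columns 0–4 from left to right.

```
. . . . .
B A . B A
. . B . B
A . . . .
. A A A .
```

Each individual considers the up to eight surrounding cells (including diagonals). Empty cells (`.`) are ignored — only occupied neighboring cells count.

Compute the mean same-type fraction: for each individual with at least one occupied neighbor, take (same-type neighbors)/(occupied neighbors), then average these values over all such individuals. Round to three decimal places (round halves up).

(1,0)B 0/1
(1,1)A 0/2
(1,3)B 2/3
(1,4)A 0/2
(2,2)B 1/2
(2,4)B 1/2
(3,0)A 1/1
(4,1)A 2/2
(4,2)A 2/2
(4,3)A 1/1
Sum over 10 individuals: 0/1 + 0/2 + 2/3 + 0/2 + 1/2 + 1/2 + 1/1 + 2/2 + 2/2 + 1/1 = 17/3; mean = 17/3 ÷ 10 = 17/30 = 0.566666… → 0.567.

0.567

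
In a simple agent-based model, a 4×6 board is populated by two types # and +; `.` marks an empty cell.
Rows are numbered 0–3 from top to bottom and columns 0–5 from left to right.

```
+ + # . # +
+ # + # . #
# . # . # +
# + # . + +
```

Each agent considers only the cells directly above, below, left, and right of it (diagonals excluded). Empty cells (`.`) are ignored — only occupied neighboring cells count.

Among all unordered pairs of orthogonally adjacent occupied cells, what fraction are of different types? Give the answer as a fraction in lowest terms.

5/7

Scan each occupied cell's neighbors to the right and below so each pair is counted once.
From row 0: 5 unlike of 7 pairs (running 5/7).
From row 1: 6 unlike of 6 pairs (running 11/13).
From row 2: 2 unlike of 5 pairs (running 13/18).
From row 3: 2 unlike of 3 pairs (running 15/21).
Total adjacent occupied pairs: 21; unlike-type pairs: 15.
15/21 reduces to 5/7.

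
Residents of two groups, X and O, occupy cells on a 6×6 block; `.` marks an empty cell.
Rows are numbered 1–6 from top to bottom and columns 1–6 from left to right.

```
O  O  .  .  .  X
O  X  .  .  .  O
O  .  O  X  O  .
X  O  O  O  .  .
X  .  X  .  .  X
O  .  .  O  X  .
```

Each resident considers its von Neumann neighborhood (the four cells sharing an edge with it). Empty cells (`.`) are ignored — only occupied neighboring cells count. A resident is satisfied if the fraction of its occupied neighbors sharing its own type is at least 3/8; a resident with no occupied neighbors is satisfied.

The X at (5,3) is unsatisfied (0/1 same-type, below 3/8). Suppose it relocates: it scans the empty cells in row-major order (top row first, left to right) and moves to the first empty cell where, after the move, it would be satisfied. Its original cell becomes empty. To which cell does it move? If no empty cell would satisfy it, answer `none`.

Vacating (5,3). Empty cells in order:
  (1,3): 0/1 same-type → still unsatisfied.
  (1,4): 0/0 same-type → satisfied — stop here.

(1,4)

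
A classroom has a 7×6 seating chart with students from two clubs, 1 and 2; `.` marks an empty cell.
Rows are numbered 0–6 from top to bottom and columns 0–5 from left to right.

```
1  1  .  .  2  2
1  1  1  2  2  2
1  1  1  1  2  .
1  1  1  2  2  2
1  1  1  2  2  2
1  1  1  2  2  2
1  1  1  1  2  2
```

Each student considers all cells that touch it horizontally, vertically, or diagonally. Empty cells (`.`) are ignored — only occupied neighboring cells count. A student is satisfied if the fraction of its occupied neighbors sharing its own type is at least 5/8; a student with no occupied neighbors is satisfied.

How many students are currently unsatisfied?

5

Row 0: (0,0)1 3/3 ✓ · (0,1)1 4/4 ✓ · (0,4)2 4/4 ✓ · (0,5)2 3/3 ✓
Row 1: (1,0)1 5/5 ✓ · (1,1)1 7/7 ✓ · (1,2)1 5/6 ✓ · (1,3)2 3/6 ✗ · (1,4)2 5/6 ✓ · (1,5)2 4/4 ✓
Row 2: (2,0)1 5/5 ✓ · (2,1)1 8/8 ✓ · (2,2)1 6/8 ✓ · (2,3)1 3/8 ✗ · (2,4)2 6/7 ✓
Row 3: (3,0)1 5/5 ✓ · (3,1)1 8/8 ✓ · (3,2)1 6/8 ✓ · (3,3)2 4/8 ✗ · (3,4)2 6/7 ✓ · (3,5)2 4/4 ✓
Row 4: (4,0)1 5/5 ✓ · (4,1)1 8/8 ✓ · (4,2)1 5/8 ✓ · (4,3)2 5/8 ✓ · (4,4)2 8/8 ✓ · (4,5)2 5/5 ✓
Row 5: (5,0)1 5/5 ✓ · (5,1)1 8/8 ✓ · (5,2)1 6/8 ✓ · (5,3)2 4/8 ✗ · (5,4)2 7/8 ✓ · (5,5)2 5/5 ✓
Row 6: (6,0)1 3/3 ✓ · (6,1)1 5/5 ✓ · (6,2)1 4/5 ✓ · (6,3)1 2/5 ✗ · (6,4)2 4/5 ✓ · (6,5)2 3/3 ✓
Unsatisfied: (1,3), (2,3), (3,3), (5,3), (6,3) — 5 in total.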